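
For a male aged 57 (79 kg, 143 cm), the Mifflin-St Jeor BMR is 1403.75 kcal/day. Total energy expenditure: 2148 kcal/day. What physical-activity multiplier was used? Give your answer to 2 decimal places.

1.53

Activity factor = TEE ÷ BMR = 2148 ÷ 1403.75 = 1.53.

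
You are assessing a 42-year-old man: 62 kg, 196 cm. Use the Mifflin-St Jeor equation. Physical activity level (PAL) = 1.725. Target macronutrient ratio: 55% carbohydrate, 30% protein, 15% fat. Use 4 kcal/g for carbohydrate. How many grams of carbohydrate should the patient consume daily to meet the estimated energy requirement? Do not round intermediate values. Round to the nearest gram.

389 g/day

Mifflin-St Jeor (male): BMR = 10(62) + 6.25(196) − 5(42) + 5 = 620 + 1225 − 210 + 5 = 1640 kcal/day.
TEE = 1640 × 1.725 = 2829 kcal/day.
Carbohydrate energy = 55% × 2829 = 1555.95 kcal.
Carbohydrate = 1555.95 ÷ 4 kcal/g = 388.9875 g.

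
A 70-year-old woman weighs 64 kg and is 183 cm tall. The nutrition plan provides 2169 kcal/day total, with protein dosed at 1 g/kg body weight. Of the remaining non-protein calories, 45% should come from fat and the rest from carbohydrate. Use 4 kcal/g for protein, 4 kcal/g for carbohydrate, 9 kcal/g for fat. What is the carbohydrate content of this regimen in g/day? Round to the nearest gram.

263 g/day

Protein = 1 × 64 = 64 g → 64 × 4 = 256 kcal.
Non-protein calories = 2169 − 256 = 1913 kcal.
Fat: 45% × 1913 = 860.85 kcal; carbohydrate: 1052.15 kcal.
Carbohydrate: 1052.15 kcal ÷ 4 kcal/g = 263.0375 g.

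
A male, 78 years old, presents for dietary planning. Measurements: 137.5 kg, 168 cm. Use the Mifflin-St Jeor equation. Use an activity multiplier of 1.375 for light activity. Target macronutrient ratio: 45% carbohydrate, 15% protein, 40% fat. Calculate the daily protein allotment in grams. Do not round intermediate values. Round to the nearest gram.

Mifflin-St Jeor (male): BMR = 10(137.5) + 6.25(168) − 5(78) + 5 = 1375 + 1050 − 390 + 5 = 2040 kcal/day.
TEE = 2040 × 1.375 = 2805 kcal/day.
Protein energy = 15% × 2805 = 420.75 kcal.
Protein = 420.75 ÷ 4 kcal/g = 105.1875 g.

105 g/day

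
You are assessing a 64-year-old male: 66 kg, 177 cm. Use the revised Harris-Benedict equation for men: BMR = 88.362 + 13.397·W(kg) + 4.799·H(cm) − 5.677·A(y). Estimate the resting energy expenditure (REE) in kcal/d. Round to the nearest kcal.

Harris-Benedict: BMR = 88.362 + 13.397(66) + 4.799(177) − 5.677(64) = 1458.659 kcal/day.

1459 kcal/d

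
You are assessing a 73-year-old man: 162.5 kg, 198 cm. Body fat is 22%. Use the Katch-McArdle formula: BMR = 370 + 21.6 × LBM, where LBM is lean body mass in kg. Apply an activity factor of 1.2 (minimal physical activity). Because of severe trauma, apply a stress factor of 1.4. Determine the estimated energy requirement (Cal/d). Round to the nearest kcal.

5221 Cal/d

LBM = 162.5 × (1 − 0.22) = 126.75 kg. Katch-McArdle: BMR = 370 + 21.6 × 126.75 = 3107.8 kcal/day.
TEE = BMR × activity factor = 3107.8 × 1.2 = 3729.36 kcal/day.
Apply stress factor: 3729.36 × 1.4 = 5221.104 kcal/day.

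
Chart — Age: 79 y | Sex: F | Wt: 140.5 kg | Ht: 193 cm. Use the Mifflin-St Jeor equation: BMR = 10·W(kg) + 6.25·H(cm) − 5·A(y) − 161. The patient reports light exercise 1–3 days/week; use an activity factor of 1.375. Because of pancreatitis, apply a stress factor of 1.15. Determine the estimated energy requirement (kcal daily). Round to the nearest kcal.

Mifflin-St Jeor (female): BMR = 10(140.5) + 6.25(193) − 5(79) − 161 = 1405 + 1206.25 − 395 − 161 = 2055.25 kcal/day.
TEE = BMR × activity factor = 2055.25 × 1.375 = 2825.9688 kcal/day.
Apply stress factor: 2825.9688 × 1.15 = 3249.8641 kcal/day.

3250 kcal daily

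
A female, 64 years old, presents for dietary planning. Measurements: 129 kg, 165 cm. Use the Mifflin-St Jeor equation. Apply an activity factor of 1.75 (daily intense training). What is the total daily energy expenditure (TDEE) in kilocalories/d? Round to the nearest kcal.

Mifflin-St Jeor (female): BMR = 10(129) + 6.25(165) − 5(64) − 161 = 1290 + 1031.25 − 320 − 161 = 1840.25 kcal/day.
TEE = BMR × activity factor = 1840.25 × 1.75 = 3220.4375 kcal/day.

3220 kilocalories/d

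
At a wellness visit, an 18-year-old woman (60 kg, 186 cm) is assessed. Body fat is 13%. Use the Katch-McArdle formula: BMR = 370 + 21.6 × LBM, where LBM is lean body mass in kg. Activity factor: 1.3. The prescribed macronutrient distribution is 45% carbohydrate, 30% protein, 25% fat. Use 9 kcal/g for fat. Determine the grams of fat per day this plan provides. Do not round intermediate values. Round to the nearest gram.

54 g/day

LBM = 60 × (1 − 0.13) = 52.2 kg. Katch-McArdle: BMR = 370 + 21.6 × 52.2 = 1497.52 kcal/day.
TEE = 1497.52 × 1.3 = 1946.776 kcal/day.
Fat energy = 25% × 1946.776 = 486.694 kcal.
Fat = 486.694 ÷ 9 kcal/g = 54.0771 g.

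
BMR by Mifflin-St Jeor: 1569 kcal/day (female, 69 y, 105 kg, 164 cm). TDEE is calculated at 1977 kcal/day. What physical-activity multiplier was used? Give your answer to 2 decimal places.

1.26

Activity factor = TEE ÷ BMR = 1977 ÷ 1569 = 1.26.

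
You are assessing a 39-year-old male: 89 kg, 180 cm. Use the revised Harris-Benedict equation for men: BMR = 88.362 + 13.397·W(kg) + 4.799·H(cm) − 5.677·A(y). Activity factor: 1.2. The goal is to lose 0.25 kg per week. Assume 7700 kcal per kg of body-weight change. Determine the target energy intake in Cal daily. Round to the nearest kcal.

Harris-Benedict: BMR = 88.362 + 13.397(89) + 4.799(180) − 5.677(39) = 1923.112 kcal/day.
TEE = 1923.112 × 1.2 = 2307.7344 kcal/day.
Required daily deficit = 0.25 × 7700 ÷ 7 = 275 kcal/day.
Target intake = 2307.7344 − 275 = 2032.7344 kcal/day.

2033 Cal daily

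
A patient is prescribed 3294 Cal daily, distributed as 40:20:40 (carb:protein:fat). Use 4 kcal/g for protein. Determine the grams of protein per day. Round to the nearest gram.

165 g/day

Protein energy = 20% × 3294 = 658.8 kcal.
At 4 kcal/g: 658.8 ÷ 4 = 164.7 g.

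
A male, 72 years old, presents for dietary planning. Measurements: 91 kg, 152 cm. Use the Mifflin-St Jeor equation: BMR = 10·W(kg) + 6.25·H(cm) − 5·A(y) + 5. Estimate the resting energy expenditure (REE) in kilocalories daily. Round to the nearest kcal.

Mifflin-St Jeor (male): BMR = 10(91) + 6.25(152) − 5(72) + 5 = 910 + 950 − 360 + 5 = 1505 kcal/day.

1505 kilocalories daily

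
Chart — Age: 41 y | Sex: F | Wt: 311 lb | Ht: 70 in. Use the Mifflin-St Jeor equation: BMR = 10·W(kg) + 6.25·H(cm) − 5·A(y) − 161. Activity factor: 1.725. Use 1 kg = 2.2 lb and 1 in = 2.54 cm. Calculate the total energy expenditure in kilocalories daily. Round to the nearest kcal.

Convert to metric: weight = 311 ÷ 2.2 = 141.3636 kg; height = 70 × 2.54 = 177.8 cm.
Mifflin-St Jeor (female): BMR = 10(141.3636) + 6.25(177.8) − 5(41) − 161 = 1413.6364 + 1111.25 − 205 − 161 = 2158.8864 kcal/day.
TEE = BMR × activity factor = 2158.8864 × 1.725 = 3724.079 kcal/day.

3724 kilocalories daily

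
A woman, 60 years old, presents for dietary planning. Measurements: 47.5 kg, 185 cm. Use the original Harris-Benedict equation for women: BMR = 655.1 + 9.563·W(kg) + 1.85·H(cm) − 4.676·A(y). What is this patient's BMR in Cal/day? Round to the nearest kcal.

1171 Cal/day

Harris-Benedict: BMR = 655.1 + 9.563(47.5) + 1.85(185) − 4.676(60) = 1171.0325 kcal/day.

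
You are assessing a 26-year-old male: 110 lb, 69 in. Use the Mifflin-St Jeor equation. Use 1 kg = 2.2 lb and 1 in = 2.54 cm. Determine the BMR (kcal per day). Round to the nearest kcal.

Convert to metric: weight = 110 ÷ 2.2 = 50 kg; height = 69 × 2.54 = 175.26 cm.
Mifflin-St Jeor (male): BMR = 10(50) + 6.25(175.26) − 5(26) + 5 = 500 + 1095.375 − 130 + 5 = 1470.375 kcal/day.

1470 kcal per day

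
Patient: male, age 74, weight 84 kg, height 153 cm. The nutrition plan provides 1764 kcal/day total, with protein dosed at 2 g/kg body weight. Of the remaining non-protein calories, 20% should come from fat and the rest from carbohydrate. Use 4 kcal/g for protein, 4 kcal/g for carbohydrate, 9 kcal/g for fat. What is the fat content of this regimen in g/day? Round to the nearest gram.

Protein = 2 × 84 = 168 g → 168 × 4 = 672 kcal.
Non-protein calories = 1764 − 672 = 1092 kcal.
Fat: 20% × 1092 = 218.4 kcal; carbohydrate: 873.6 kcal.
Fat: 218.4 kcal ÷ 9 kcal/g = 24.2667 g.

24 g/day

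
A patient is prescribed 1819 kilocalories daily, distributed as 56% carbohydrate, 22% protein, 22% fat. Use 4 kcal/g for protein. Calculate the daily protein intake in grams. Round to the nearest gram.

100 g/day

Protein energy = 22% × 1819 = 400.18 kcal.
At 4 kcal/g: 400.18 ÷ 4 = 100.045 g.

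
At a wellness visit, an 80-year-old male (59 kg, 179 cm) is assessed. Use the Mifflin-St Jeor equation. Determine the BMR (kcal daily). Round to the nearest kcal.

Mifflin-St Jeor (male): BMR = 10(59) + 6.25(179) − 5(80) + 5 = 590 + 1118.75 − 400 + 5 = 1313.75 kcal/day.

1314 kcal daily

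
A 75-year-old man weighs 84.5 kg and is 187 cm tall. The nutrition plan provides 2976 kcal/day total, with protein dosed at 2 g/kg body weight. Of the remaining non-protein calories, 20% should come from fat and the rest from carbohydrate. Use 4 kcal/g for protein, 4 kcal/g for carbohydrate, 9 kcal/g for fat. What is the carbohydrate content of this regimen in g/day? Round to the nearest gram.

460 g/day

Protein = 2 × 84.5 = 169 g → 169 × 4 = 676 kcal.
Non-protein calories = 2976 − 676 = 2300 kcal.
Fat: 20% × 2300 = 460 kcal; carbohydrate: 1840 kcal.
Carbohydrate: 1840 kcal ÷ 4 kcal/g = 460 g.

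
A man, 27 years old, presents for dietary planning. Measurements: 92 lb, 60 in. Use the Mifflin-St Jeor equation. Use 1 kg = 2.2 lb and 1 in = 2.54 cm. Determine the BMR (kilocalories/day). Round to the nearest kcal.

1241 kilocalories/day

Convert to metric: weight = 92 ÷ 2.2 = 41.8182 kg; height = 60 × 2.54 = 152.4 cm.
Mifflin-St Jeor (male): BMR = 10(41.8182) + 6.25(152.4) − 5(27) + 5 = 418.1818 + 952.5 − 135 + 5 = 1240.6818 kcal/day.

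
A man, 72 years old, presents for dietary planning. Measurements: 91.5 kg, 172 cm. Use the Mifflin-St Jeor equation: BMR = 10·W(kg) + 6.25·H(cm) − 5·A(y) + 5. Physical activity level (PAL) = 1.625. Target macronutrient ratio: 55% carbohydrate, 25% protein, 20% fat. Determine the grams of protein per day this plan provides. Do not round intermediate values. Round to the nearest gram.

166 g/day

Mifflin-St Jeor (male): BMR = 10(91.5) + 6.25(172) − 5(72) + 5 = 915 + 1075 − 360 + 5 = 1635 kcal/day.
TEE = 1635 × 1.625 = 2656.875 kcal/day.
Protein energy = 25% × 2656.875 = 664.2188 kcal.
Protein = 664.2188 ÷ 4 kcal/g = 166.0547 g.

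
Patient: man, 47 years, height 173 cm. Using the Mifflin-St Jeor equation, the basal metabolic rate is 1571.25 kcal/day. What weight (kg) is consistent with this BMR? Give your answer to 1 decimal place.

72.0 kg

1571.25 = 10·W + 6.25(173) − 5(47) + 5
10·W = 1571.25 − 851.25 = 720, so W = 72 kg.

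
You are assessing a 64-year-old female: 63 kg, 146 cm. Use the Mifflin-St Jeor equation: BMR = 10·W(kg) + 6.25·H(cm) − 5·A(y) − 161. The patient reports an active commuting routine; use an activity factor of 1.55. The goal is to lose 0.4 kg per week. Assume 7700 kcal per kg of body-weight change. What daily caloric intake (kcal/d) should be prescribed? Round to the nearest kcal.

1205 kcal/d

Mifflin-St Jeor (female): BMR = 10(63) + 6.25(146) − 5(64) − 161 = 630 + 912.5 − 320 − 161 = 1061.5 kcal/day.
TEE = 1061.5 × 1.55 = 1645.325 kcal/day.
Required daily deficit = 0.4 × 7700 ÷ 7 = 440 kcal/day.
Target intake = 1645.325 − 440 = 1205.325 kcal/day.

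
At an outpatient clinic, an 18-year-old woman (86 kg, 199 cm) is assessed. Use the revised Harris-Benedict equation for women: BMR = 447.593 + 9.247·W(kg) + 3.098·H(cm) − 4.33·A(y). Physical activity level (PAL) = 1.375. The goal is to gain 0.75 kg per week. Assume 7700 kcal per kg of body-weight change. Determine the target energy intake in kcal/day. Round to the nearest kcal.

3274 kcal/day

Harris-Benedict: BMR = 447.593 + 9.247(86) + 3.098(199) − 4.33(18) = 1781.397 kcal/day.
TEE = 1781.397 × 1.375 = 2449.4209 kcal/day.
Required daily surplus = 0.75 × 7700 ÷ 7 = 825 kcal/day.
Target intake = 2449.4209 + 825 = 3274.4209 kcal/day.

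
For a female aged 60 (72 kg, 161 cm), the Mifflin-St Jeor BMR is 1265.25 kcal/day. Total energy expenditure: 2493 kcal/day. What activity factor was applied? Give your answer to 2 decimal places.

1.97

Activity factor = TEE ÷ BMR = 2493 ÷ 1265.25 = 1.97.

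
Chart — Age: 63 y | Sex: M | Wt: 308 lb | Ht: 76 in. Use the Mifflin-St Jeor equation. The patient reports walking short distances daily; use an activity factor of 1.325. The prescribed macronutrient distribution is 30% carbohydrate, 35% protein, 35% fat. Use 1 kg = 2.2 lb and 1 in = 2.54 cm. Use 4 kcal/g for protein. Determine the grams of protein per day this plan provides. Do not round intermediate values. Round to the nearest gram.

Convert to metric: weight = 308 ÷ 2.2 = 140 kg; height = 76 × 2.54 = 193.04 cm.
Mifflin-St Jeor (male): BMR = 10(140) + 6.25(193.04) − 5(63) + 5 = 1400 + 1206.5 − 315 + 5 = 2296.5 kcal/day.
TEE = 2296.5 × 1.325 = 3042.8625 kcal/day.
Protein energy = 35% × 3042.8625 = 1065.0019 kcal.
Protein = 1065.0019 ÷ 4 kcal/g = 266.2505 g.

266 g/day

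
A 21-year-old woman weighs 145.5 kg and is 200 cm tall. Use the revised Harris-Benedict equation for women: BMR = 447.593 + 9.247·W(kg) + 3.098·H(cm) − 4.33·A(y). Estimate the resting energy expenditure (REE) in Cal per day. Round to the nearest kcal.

2322 Cal per day

Harris-Benedict: BMR = 447.593 + 9.247(145.5) + 3.098(200) − 4.33(21) = 2321.7015 kcal/day.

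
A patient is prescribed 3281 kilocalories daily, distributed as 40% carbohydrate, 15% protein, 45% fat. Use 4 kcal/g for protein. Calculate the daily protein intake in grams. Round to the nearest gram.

123 g/day

Protein energy = 15% × 3281 = 492.15 kcal.
At 4 kcal/g: 492.15 ÷ 4 = 123.0375 g.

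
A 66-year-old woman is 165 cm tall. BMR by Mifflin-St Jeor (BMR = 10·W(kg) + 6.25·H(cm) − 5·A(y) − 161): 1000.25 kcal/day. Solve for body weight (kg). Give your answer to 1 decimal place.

1000.25 = 10·W + 6.25(165) − 5(66) − 161
10·W = 1000.25 − 540.25 = 460, so W = 46 kg.

46.0 kg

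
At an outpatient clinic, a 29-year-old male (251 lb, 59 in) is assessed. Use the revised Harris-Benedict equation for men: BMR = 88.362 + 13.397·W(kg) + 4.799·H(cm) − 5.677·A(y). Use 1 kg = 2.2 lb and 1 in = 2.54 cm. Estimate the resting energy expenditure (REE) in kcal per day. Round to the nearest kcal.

2171 kcal per day

Convert to metric: weight = 251 ÷ 2.2 = 114.0909 kg; height = 59 × 2.54 = 149.86 cm.
Harris-Benedict: BMR = 88.362 + 13.397(114.0909) + 4.799(149.86) − 5.677(29) = 2171.383 kcal/day.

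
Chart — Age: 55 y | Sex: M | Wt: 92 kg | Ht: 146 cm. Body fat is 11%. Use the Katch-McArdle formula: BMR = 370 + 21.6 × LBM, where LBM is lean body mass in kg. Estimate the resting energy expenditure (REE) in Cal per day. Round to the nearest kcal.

2139 Cal per day

LBM = 92 × (1 − 0.11) = 81.88 kg. Katch-McArdle: BMR = 370 + 21.6 × 81.88 = 2138.608 kcal/day.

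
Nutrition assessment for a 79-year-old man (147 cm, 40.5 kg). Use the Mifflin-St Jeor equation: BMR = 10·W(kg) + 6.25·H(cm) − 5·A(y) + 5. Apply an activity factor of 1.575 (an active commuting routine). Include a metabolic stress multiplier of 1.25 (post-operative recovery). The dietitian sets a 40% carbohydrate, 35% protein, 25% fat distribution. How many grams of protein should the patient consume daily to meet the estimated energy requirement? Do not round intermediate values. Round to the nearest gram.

161 g/day

Mifflin-St Jeor (male): BMR = 10(40.5) + 6.25(147) − 5(79) + 5 = 405 + 918.75 − 395 + 5 = 933.75 kcal/day.
TEE = 933.75 × 1.575 = 1470.6563 kcal/day.
With stress factor 1.25: 1470.6563 × 1.25 = 1838.3203 kcal/day.
Protein energy = 35% × 1838.3203 = 643.4121 kcal.
Protein = 643.4121 ÷ 4 kcal/g = 160.853 g.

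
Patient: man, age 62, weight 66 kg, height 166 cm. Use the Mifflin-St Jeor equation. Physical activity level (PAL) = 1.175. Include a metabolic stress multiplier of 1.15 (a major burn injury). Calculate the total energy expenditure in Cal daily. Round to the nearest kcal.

Mifflin-St Jeor (male): BMR = 10(66) + 6.25(166) − 5(62) + 5 = 660 + 1037.5 − 310 + 5 = 1392.5 kcal/day.
TEE = BMR × activity factor = 1392.5 × 1.175 = 1636.1875 kcal/day.
Apply stress factor: 1636.1875 × 1.15 = 1881.6156 kcal/day.

1882 Cal daily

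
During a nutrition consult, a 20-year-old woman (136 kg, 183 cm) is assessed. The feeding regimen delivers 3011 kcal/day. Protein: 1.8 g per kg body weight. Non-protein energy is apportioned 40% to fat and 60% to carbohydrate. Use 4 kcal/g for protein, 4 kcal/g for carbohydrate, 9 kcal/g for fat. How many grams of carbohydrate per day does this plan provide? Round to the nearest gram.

Protein = 1.8 × 136 = 244.8 g → 244.8 × 4 = 979.2 kcal.
Non-protein calories = 3011 − 979.2 = 2031.8 kcal.
Fat: 40% × 2031.8 = 812.72 kcal; carbohydrate: 1219.08 kcal.
Carbohydrate: 1219.08 kcal ÷ 4 kcal/g = 304.77 g.

305 g/day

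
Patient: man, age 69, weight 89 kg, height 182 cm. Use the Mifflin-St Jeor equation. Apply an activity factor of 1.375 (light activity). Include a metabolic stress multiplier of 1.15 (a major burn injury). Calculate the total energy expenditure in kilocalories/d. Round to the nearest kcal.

Mifflin-St Jeor (male): BMR = 10(89) + 6.25(182) − 5(69) + 5 = 890 + 1137.5 − 345 + 5 = 1687.5 kcal/day.
TEE = BMR × activity factor = 1687.5 × 1.375 = 2320.3125 kcal/day.
Apply stress factor: 2320.3125 × 1.15 = 2668.3594 kcal/day.

2668 kilocalories/d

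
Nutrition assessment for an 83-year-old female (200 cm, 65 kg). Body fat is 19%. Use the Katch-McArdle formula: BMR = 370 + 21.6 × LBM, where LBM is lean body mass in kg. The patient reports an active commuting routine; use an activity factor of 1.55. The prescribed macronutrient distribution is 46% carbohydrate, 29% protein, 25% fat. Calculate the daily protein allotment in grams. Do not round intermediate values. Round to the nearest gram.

169 g/day

LBM = 65 × (1 − 0.19) = 52.65 kg. Katch-McArdle: BMR = 370 + 21.6 × 52.65 = 1507.24 kcal/day.
TEE = 1507.24 × 1.55 = 2336.222 kcal/day.
Protein energy = 29% × 2336.222 = 677.5044 kcal.
Protein = 677.5044 ÷ 4 kcal/g = 169.3761 g.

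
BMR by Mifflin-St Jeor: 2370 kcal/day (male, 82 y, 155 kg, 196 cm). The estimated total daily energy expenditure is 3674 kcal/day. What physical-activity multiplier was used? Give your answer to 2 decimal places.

Activity factor = TEE ÷ BMR = 3674 ÷ 2370 = 1.55.

1.55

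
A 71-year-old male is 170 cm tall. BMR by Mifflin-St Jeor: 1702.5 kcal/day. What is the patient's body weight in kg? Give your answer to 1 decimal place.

99.0 kg

1702.5 = 10·W + 6.25(170) − 5(71) + 5
10·W = 1702.5 − 712.5 = 990, so W = 99 kg.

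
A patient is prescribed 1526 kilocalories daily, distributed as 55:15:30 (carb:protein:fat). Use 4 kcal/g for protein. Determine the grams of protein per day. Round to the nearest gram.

Protein energy = 15% × 1526 = 228.9 kcal.
At 4 kcal/g: 228.9 ÷ 4 = 57.225 g.

57 g/day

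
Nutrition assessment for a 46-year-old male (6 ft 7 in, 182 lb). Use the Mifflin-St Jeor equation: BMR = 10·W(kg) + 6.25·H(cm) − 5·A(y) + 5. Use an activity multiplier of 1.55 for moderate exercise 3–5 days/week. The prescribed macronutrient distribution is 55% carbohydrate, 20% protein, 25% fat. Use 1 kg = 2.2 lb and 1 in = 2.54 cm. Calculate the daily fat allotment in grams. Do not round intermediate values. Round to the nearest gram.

Convert to metric: weight = 182 ÷ 2.2 = 82.7273 kg; height = (6×12 + 7) × 2.54 = 79 × 2.54 = 200.66 cm.
Mifflin-St Jeor (male): BMR = 10(82.7273) + 6.25(200.66) − 5(46) + 5 = 827.2727 + 1254.125 − 230 + 5 = 1856.3977 kcal/day.
TEE = 1856.3977 × 1.55 = 2877.4165 kcal/day.
Fat energy = 25% × 2877.4165 = 719.3541 kcal.
Fat = 719.3541 ÷ 9 kcal/g = 79.9282 g.

80 g/day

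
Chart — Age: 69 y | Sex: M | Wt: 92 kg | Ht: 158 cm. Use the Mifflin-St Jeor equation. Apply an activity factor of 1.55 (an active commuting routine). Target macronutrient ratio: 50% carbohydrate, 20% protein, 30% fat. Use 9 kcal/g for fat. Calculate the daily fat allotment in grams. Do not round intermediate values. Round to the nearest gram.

Mifflin-St Jeor (male): BMR = 10(92) + 6.25(158) − 5(69) + 5 = 920 + 987.5 − 345 + 5 = 1567.5 kcal/day.
TEE = 1567.5 × 1.55 = 2429.625 kcal/day.
Fat energy = 30% × 2429.625 = 728.8875 kcal.
Fat = 728.8875 ÷ 9 kcal/g = 80.9875 g.

81 g/day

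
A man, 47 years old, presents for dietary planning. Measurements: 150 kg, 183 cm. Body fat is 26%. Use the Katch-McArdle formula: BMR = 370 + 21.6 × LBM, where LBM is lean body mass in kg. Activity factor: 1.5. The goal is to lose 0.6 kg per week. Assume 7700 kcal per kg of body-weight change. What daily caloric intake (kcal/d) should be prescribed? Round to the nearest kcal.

3491 kcal/d

LBM = 150 × (1 − 0.26) = 111 kg. Katch-McArdle: BMR = 370 + 21.6 × 111 = 2767.6 kcal/day.
TEE = 2767.6 × 1.5 = 4151.4 kcal/day.
Required daily deficit = 0.6 × 7700 ÷ 7 = 660 kcal/day.
Target intake = 4151.4 − 660 = 3491.4 kcal/day.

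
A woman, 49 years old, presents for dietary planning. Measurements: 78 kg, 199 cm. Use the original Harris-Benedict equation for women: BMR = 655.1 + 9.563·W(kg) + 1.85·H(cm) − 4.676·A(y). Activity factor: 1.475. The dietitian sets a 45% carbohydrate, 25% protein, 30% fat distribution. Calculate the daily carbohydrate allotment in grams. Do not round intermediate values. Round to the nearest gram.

256 g/day

Harris-Benedict: BMR = 655.1 + 9.563(78) + 1.85(199) − 4.676(49) = 1540.04 kcal/day.
TEE = 1540.04 × 1.475 = 2271.559 kcal/day.
Carbohydrate energy = 45% × 2271.559 = 1022.2016 kcal.
Carbohydrate = 1022.2016 ÷ 4 kcal/g = 255.5504 g.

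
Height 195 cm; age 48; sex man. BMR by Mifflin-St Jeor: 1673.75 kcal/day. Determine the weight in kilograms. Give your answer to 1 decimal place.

69.0 kg

1673.75 = 10·W + 6.25(195) − 5(48) + 5
10·W = 1673.75 − 983.75 = 690, so W = 69 kg.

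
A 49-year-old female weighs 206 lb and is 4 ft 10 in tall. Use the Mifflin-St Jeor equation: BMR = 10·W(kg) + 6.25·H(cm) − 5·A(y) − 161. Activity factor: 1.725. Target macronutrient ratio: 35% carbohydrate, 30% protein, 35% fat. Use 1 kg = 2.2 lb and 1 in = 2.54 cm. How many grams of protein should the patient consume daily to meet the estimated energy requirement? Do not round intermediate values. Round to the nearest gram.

188 g/day

Convert to metric: weight = 206 ÷ 2.2 = 93.6364 kg; height = (4×12 + 10) × 2.54 = 58 × 2.54 = 147.32 cm.
Mifflin-St Jeor (female): BMR = 10(93.6364) + 6.25(147.32) − 5(49) − 161 = 936.3636 + 920.75 − 245 − 161 = 1451.1136 kcal/day.
TEE = 1451.1136 × 1.725 = 2503.171 kcal/day.
Protein energy = 30% × 2503.171 = 750.9513 kcal.
Protein = 750.9513 ÷ 4 kcal/g = 187.7378 g.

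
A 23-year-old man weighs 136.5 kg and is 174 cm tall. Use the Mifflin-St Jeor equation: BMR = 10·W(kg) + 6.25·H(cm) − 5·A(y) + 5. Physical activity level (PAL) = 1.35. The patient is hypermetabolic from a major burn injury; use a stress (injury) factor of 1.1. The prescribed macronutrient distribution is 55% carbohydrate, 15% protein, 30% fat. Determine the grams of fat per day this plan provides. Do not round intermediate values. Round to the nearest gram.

Mifflin-St Jeor (male): BMR = 10(136.5) + 6.25(174) − 5(23) + 5 = 1365 + 1087.5 − 115 + 5 = 2342.5 kcal/day.
TEE = 2342.5 × 1.35 = 3162.375 kcal/day.
With stress factor 1.1: 3162.375 × 1.1 = 3478.6125 kcal/day.
Fat energy = 30% × 3478.6125 = 1043.5838 kcal.
Fat = 1043.5838 ÷ 9 kcal/g = 115.9538 g.

116 g/day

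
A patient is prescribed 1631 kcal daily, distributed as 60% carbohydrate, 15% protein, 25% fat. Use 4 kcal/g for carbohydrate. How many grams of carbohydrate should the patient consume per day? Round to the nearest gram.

245 g/day

Carbohydrate energy = 60% × 1631 = 978.6 kcal.
At 4 kcal/g: 978.6 ÷ 4 = 244.65 g.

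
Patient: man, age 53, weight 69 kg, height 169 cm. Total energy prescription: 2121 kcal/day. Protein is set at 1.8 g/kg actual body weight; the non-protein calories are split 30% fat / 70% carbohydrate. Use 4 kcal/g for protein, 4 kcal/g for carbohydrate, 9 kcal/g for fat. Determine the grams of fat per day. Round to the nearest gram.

Protein = 1.8 × 69 = 124.2 g → 124.2 × 4 = 496.8 kcal.
Non-protein calories = 2121 − 496.8 = 1624.2 kcal.
Fat: 30% × 1624.2 = 487.26 kcal; carbohydrate: 1136.94 kcal.
Fat: 487.26 kcal ÷ 9 kcal/g = 54.14 g.

54 g/day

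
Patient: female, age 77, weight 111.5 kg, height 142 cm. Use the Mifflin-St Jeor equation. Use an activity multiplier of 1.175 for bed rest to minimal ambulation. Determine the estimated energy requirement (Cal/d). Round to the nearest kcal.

Mifflin-St Jeor (female): BMR = 10(111.5) + 6.25(142) − 5(77) − 161 = 1115 + 887.5 − 385 − 161 = 1456.5 kcal/day.
TEE = BMR × activity factor = 1456.5 × 1.175 = 1711.3875 kcal/day.

1711 Cal/d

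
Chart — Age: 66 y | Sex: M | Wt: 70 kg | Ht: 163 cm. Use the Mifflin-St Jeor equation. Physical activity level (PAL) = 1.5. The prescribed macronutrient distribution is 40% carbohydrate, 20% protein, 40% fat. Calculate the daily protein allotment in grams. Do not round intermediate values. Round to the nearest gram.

Mifflin-St Jeor (male): BMR = 10(70) + 6.25(163) − 5(66) + 5 = 700 + 1018.75 − 330 + 5 = 1393.75 kcal/day.
TEE = 1393.75 × 1.5 = 2090.625 kcal/day.
Protein energy = 20% × 2090.625 = 418.125 kcal.
Protein = 418.125 ÷ 4 kcal/g = 104.5313 g.

105 g/day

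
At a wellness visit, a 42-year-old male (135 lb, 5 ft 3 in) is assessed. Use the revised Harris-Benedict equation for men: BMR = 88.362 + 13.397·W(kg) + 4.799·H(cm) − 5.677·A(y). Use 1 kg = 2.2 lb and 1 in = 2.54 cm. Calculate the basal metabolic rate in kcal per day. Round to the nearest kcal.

1440 kcal per day

Convert to metric: weight = 135 ÷ 2.2 = 61.3636 kg; height = (5×12 + 3) × 2.54 = 63 × 2.54 = 160.02 cm.
Harris-Benedict: BMR = 88.362 + 13.397(61.3636) + 4.799(160.02) − 5.677(42) = 1439.9526 kcal/day.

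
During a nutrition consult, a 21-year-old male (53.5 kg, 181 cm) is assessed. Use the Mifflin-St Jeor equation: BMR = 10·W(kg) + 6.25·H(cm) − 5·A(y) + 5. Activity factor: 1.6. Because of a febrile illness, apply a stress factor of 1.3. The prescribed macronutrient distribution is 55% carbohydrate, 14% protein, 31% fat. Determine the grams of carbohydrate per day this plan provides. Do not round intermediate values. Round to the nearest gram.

Mifflin-St Jeor (male): BMR = 10(53.5) + 6.25(181) − 5(21) + 5 = 535 + 1131.25 − 105 + 5 = 1566.25 kcal/day.
TEE = 1566.25 × 1.6 = 2506 kcal/day.
With stress factor 1.3: 2506 × 1.3 = 3257.8 kcal/day.
Carbohydrate energy = 55% × 3257.8 = 1791.79 kcal.
Carbohydrate = 1791.79 ÷ 4 kcal/g = 447.9475 g.

448 g/day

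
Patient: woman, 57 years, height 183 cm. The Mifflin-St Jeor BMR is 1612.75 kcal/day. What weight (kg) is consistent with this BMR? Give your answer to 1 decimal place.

1612.75 = 10·W + 6.25(183) − 5(57) − 161
10·W = 1612.75 − 697.75 = 915, so W = 91.5 kg.

91.5 kg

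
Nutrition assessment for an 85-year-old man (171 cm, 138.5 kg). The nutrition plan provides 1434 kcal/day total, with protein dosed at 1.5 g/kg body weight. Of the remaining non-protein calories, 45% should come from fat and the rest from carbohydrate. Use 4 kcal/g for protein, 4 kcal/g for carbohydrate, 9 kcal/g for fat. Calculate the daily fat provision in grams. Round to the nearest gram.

30 g/day

Protein = 1.5 × 138.5 = 207.75 g → 207.75 × 4 = 831 kcal.
Non-protein calories = 1434 − 831 = 603 kcal.
Fat: 45% × 603 = 271.35 kcal; carbohydrate: 331.65 kcal.
Fat: 271.35 kcal ÷ 9 kcal/g = 30.15 g.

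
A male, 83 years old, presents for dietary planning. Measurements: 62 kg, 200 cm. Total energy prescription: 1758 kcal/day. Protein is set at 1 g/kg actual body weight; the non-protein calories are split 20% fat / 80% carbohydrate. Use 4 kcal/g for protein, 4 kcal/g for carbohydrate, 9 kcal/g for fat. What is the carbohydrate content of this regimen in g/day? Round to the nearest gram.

Protein = 1 × 62 = 62 g → 62 × 4 = 248 kcal.
Non-protein calories = 1758 − 248 = 1510 kcal.
Fat: 20% × 1510 = 302 kcal; carbohydrate: 1208 kcal.
Carbohydrate: 1208 kcal ÷ 4 kcal/g = 302 g.

302 g/day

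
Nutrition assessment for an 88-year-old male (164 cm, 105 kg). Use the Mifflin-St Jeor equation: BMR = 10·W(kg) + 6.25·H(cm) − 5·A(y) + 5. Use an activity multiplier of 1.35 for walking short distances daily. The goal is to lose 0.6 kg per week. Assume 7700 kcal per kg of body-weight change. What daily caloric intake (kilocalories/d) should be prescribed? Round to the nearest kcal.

Mifflin-St Jeor (male): BMR = 10(105) + 6.25(164) − 5(88) + 5 = 1050 + 1025 − 440 + 5 = 1640 kcal/day.
TEE = 1640 × 1.35 = 2214 kcal/day.
Required daily deficit = 0.6 × 7700 ÷ 7 = 660 kcal/day.
Target intake = 2214 − 660 = 1554 kcal/day.

1554 kilocalories/d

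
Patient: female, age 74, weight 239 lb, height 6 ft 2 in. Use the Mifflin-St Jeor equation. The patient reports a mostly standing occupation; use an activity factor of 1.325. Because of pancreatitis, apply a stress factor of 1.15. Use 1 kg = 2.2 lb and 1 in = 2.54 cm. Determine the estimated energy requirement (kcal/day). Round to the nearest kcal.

2636 kcal/day

Convert to metric: weight = 239 ÷ 2.2 = 108.6364 kg; height = (6×12 + 2) × 2.54 = 74 × 2.54 = 187.96 cm.
Mifflin-St Jeor (female): BMR = 10(108.6364) + 6.25(187.96) − 5(74) − 161 = 1086.3636 + 1174.75 − 370 − 161 = 1730.1136 kcal/day.
TEE = BMR × activity factor = 1730.1136 × 1.325 = 2292.4006 kcal/day.
Apply stress factor: 2292.4006 × 1.15 = 2636.2607 kcal/day.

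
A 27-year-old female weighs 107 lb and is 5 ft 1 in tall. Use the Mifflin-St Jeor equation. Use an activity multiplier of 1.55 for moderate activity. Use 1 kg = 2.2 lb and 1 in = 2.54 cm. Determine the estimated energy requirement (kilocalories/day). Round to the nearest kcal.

Convert to metric: weight = 107 ÷ 2.2 = 48.6364 kg; height = (5×12 + 1) × 2.54 = 61 × 2.54 = 154.94 cm.
Mifflin-St Jeor (female): BMR = 10(48.6364) + 6.25(154.94) − 5(27) − 161 = 486.3636 + 968.375 − 135 − 161 = 1158.7386 kcal/day.
TEE = BMR × activity factor = 1158.7386 × 1.55 = 1796.0449 kcal/day.

1796 kilocalories/day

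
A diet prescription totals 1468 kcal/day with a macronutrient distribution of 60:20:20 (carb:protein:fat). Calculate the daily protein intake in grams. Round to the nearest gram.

Protein energy = 20% × 1468 = 293.6 kcal.
At 4 kcal/g: 293.6 ÷ 4 = 73.4 g.

73 g/day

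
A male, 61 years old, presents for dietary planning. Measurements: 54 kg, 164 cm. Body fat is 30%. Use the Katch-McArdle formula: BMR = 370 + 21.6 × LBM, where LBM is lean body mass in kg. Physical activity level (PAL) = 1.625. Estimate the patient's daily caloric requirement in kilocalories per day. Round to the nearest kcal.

LBM = 54 × (1 − 0.3) = 37.8 kg. Katch-McArdle: BMR = 370 + 21.6 × 37.8 = 1186.48 kcal/day.
TEE = BMR × activity factor = 1186.48 × 1.625 = 1928.03 kcal/day.

1928 kilocalories per day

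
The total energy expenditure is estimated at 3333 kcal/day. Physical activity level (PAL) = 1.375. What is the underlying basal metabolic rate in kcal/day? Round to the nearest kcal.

2424 kcal/day

BMR = TEE ÷ activity factor = 3333 ÷ 1.375 = 2424 kcal/day.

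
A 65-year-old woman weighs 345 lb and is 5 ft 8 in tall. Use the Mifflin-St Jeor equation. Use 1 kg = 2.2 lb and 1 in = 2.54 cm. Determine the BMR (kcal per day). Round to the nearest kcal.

Convert to metric: weight = 345 ÷ 2.2 = 156.8182 kg; height = (5×12 + 8) × 2.54 = 68 × 2.54 = 172.72 cm.
Mifflin-St Jeor (female): BMR = 10(156.8182) + 6.25(172.72) − 5(65) − 161 = 1568.1818 + 1079.5 − 325 − 161 = 2161.6818 kcal/day.

2162 kcal per day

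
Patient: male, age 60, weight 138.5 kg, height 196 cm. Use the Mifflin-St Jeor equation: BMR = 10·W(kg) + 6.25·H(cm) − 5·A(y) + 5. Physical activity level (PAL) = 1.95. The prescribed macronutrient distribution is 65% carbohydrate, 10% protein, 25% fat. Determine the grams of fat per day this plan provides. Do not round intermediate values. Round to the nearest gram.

125 g/day

Mifflin-St Jeor (male): BMR = 10(138.5) + 6.25(196) − 5(60) + 5 = 1385 + 1225 − 300 + 5 = 2315 kcal/day.
TEE = 2315 × 1.95 = 4514.25 kcal/day.
Fat energy = 25% × 4514.25 = 1128.5625 kcal.
Fat = 1128.5625 ÷ 9 kcal/g = 125.3958 g.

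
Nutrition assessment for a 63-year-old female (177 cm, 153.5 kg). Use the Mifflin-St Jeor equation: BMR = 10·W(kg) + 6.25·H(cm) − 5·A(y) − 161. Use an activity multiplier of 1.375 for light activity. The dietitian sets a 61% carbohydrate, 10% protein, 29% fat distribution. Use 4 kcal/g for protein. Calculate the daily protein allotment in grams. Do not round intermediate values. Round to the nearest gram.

Mifflin-St Jeor (female): BMR = 10(153.5) + 6.25(177) − 5(63) − 161 = 1535 + 1106.25 − 315 − 161 = 2165.25 kcal/day.
TEE = 2165.25 × 1.375 = 2977.2188 kcal/day.
Protein energy = 10% × 2977.2188 = 297.7219 kcal.
Protein = 297.7219 ÷ 4 kcal/g = 74.4305 g.

74 g/day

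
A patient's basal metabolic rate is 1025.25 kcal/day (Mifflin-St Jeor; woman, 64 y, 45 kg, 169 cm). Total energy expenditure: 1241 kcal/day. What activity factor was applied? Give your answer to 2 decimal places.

1.21

Activity factor = TEE ÷ BMR = 1241 ÷ 1025.25 = 1.21.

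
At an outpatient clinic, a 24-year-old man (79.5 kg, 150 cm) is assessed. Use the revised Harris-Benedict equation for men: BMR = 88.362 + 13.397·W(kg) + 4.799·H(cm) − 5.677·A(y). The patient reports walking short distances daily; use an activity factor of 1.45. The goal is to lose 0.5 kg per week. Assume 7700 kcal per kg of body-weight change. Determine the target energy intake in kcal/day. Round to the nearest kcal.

1969 kcal/day

Harris-Benedict: BMR = 88.362 + 13.397(79.5) + 4.799(150) − 5.677(24) = 1737.0255 kcal/day.
TEE = 1737.0255 × 1.45 = 2518.687 kcal/day.
Required daily deficit = 0.5 × 7700 ÷ 7 = 550 kcal/day.
Target intake = 2518.687 − 550 = 1968.687 kcal/day.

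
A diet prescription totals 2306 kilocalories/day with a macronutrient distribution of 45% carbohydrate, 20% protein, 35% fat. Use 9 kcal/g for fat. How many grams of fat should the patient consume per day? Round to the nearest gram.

Fat energy = 35% × 2306 = 807.1 kcal.
At 9 kcal/g: 807.1 ÷ 9 = 89.6778 g.

90 g/day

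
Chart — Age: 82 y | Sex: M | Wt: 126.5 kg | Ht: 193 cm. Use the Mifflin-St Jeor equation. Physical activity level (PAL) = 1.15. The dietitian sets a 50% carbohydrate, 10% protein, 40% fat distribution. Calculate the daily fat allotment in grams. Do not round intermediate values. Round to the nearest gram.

Mifflin-St Jeor (male): BMR = 10(126.5) + 6.25(193) − 5(82) + 5 = 1265 + 1206.25 − 410 + 5 = 2066.25 kcal/day.
TEE = 2066.25 × 1.15 = 2376.1875 kcal/day.
Fat energy = 40% × 2376.1875 = 950.475 kcal.
Fat = 950.475 ÷ 9 kcal/g = 105.6083 g.

106 g/day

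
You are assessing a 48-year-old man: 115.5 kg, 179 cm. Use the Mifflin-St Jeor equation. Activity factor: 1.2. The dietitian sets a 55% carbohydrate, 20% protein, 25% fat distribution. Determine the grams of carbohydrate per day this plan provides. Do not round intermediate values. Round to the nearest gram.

Mifflin-St Jeor (male): BMR = 10(115.5) + 6.25(179) − 5(48) + 5 = 1155 + 1118.75 − 240 + 5 = 2038.75 kcal/day.
TEE = 2038.75 × 1.2 = 2446.5 kcal/day.
Carbohydrate energy = 55% × 2446.5 = 1345.575 kcal.
Carbohydrate = 1345.575 ÷ 4 kcal/g = 336.3938 g.

336 g/day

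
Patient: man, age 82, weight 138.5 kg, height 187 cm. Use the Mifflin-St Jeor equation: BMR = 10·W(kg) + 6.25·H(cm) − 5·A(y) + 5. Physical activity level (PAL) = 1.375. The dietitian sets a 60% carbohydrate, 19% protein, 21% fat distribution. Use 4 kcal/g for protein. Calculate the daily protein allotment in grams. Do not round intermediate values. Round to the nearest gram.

140 g/day

Mifflin-St Jeor (male): BMR = 10(138.5) + 6.25(187) − 5(82) + 5 = 1385 + 1168.75 − 410 + 5 = 2148.75 kcal/day.
TEE = 2148.75 × 1.375 = 2954.5313 kcal/day.
Protein energy = 19% × 2954.5313 = 561.3609 kcal.
Protein = 561.3609 ÷ 4 kcal/g = 140.3402 g.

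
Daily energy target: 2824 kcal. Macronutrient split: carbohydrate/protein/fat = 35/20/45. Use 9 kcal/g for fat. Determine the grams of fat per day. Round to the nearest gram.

141 g/day

Fat energy = 45% × 2824 = 1270.8 kcal.
At 9 kcal/g: 1270.8 ÷ 9 = 141.2 g.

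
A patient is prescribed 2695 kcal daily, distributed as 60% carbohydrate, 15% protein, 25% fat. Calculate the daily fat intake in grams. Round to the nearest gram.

75 g/day

Fat energy = 25% × 2695 = 673.75 kcal.
At 9 kcal/g: 673.75 ÷ 9 = 74.8611 g.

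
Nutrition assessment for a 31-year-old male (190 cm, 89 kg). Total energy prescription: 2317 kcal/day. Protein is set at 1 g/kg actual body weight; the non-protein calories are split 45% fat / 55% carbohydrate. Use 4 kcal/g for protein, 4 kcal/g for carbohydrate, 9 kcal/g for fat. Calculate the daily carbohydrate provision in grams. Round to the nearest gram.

270 g/day

Protein = 1 × 89 = 89 g → 89 × 4 = 356 kcal.
Non-protein calories = 2317 − 356 = 1961 kcal.
Fat: 45% × 1961 = 882.45 kcal; carbohydrate: 1078.55 kcal.
Carbohydrate: 1078.55 kcal ÷ 4 kcal/g = 269.6375 g.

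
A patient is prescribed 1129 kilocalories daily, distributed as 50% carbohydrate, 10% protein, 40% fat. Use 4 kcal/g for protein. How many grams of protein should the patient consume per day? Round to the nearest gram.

Protein energy = 10% × 1129 = 112.9 kcal.
At 4 kcal/g: 112.9 ÷ 4 = 28.225 g.

28 g/day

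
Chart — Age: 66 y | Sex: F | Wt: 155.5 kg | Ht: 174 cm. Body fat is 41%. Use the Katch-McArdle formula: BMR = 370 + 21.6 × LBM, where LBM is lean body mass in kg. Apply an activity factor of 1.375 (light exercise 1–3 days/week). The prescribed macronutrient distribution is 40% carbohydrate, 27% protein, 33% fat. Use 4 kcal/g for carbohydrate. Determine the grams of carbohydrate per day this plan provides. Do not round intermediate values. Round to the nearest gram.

LBM = 155.5 × (1 − 0.41) = 91.745 kg. Katch-McArdle: BMR = 370 + 21.6 × 91.745 = 2351.692 kcal/day.
TEE = 2351.692 × 1.375 = 3233.5765 kcal/day.
Carbohydrate energy = 40% × 3233.5765 = 1293.4306 kcal.
Carbohydrate = 1293.4306 ÷ 4 kcal/g = 323.3577 g.

323 g/day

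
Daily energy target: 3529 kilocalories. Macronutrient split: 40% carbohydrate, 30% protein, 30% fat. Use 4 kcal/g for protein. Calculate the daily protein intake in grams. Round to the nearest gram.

265 g/day

Protein energy = 30% × 3529 = 1058.7 kcal.
At 4 kcal/g: 1058.7 ÷ 4 = 264.675 g.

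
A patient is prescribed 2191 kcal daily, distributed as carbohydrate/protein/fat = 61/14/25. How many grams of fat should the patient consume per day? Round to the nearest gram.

Fat energy = 25% × 2191 = 547.75 kcal.
At 9 kcal/g: 547.75 ÷ 9 = 60.8611 g.

61 g/day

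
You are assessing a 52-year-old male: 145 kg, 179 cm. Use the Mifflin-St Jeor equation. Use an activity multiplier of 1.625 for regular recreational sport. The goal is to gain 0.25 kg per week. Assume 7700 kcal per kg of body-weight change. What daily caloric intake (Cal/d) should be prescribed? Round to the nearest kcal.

Mifflin-St Jeor (male): BMR = 10(145) + 6.25(179) − 5(52) + 5 = 1450 + 1118.75 − 260 + 5 = 2313.75 kcal/day.
TEE = 2313.75 × 1.625 = 3759.8438 kcal/day.
Required daily surplus = 0.25 × 7700 ÷ 7 = 275 kcal/day.
Target intake = 3759.8438 + 275 = 4034.8438 kcal/day.

4035 Cal/d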